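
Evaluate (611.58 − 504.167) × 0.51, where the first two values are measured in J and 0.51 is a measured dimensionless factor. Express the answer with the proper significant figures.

611.58 J − 504.167 J = 107.413 J; the difference is limited to 2 decimal places (5 s.f.).
Carrying full precision, 107.413 × 0.51 = 54.78063 J; 0.51 has 2 s.f., so the result keeps min(5, 2) = 2 s.f.
Rounded to 2 significant figures: 55 J.

55 J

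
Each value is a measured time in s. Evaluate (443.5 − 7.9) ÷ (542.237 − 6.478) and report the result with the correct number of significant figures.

443.5 − 7.9 = 435.6, limited to 1 d.p. → 4 s.f.; 542.237 − 6.478 = 535.759, limited to 3 d.p. → 6 s.f.
Carrying full precision, 435.6 ÷ 535.759 = 0.813052137248…; keep min(4, 6) = 4 s.f.
Rounded to 4 significant figures: 0.8131.

0.8131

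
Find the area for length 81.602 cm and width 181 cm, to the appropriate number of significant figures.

area = 81.602 cm × 181 cm = 14769.962 cm².
81.602 has 5 significant figures; 181 has 3.
Division/multiplication keeps the fewest: 3 significant figures.
Rounded: 1.48 × 10⁴ cm².

1.48 × 10⁴ cm²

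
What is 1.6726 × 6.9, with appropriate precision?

1.6726 × 6.9 = 11.54094
Multiplication/division keeps the fewest significant figures: 1.6726 → 5 s.f., 6.9 → 2 s.f.; limit is 2.
Rounded to 2 significant figures: 12.

12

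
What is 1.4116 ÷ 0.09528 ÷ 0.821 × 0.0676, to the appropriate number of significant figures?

1.22

1.4116 ÷ 0.09528 ÷ 0.821 × 0.0676 = 1.21986968852…
Multiplication/division keeps the fewest significant figures: 1.4116 → 5 s.f., 0.09528 → 4 s.f., 0.821 → 3 s.f., 0.0676 → 3 s.f.; limit is 3.
Rounded to 3 significant figures: 1.22.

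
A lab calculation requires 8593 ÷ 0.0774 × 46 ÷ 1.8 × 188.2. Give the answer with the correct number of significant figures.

5.3 × 10^8

8593 ÷ 0.0774 × 46 ÷ 1.8 × 188.2 = 533960089.004…
Multiplication/division keeps the fewest significant figures: 8593 → 4 s.f., 0.0774 → 3 s.f., 46 → 2 s.f., 1.8 → 2 s.f., 188.2 → 4 s.f.; limit is 2.
Rounded to 2 significant figures: 5.3 × 10^8.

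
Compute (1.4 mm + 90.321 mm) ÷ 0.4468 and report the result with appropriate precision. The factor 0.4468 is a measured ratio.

205 mm

1.4 mm + 90.321 mm = 91.721 mm; the sum is limited to 1 decimal place (3 s.f.).
Carrying full precision, 91.721 ÷ 0.4468 = 205.284243509… mm; 0.4468 has 4 s.f., so the result keeps min(3, 4) = 3 s.f.
Rounded to 3 significant figures: 205 mm.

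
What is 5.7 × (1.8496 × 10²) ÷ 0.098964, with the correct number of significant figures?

1.1 × 10⁴

5.7 × (1.8496 × 10²) ÷ 0.098964 = 10653.0859707…
Multiplication/division keeps the fewest significant figures: 5.7 → 2 s.f., 1.8496 × 10² → 5 s.f., 0.098964 → 5 s.f.; limit is 2.
Rounded to 2 significant figures: 1.1 × 10⁴.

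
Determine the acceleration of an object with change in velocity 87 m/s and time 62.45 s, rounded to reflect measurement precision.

acceleration = 87 m/s ÷ 62.45 s = 1.39311449159… m/s².
87 has 2 significant figures; 62.45 has 4.
Division/multiplication keeps the fewest: 2 significant figures.
Rounded: 1.4 m/s².

1.4 m/s²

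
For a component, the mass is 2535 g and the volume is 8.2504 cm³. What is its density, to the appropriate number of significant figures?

density = 2535 g ÷ 8.2504 cm³ = 307.257829923… g/cm³.
2535 has 4 significant figures; 8.2504 has 5.
Division/multiplication keeps the fewest: 4 significant figures.
Rounded: 307.3 g/cm³.

307.3 g/cm³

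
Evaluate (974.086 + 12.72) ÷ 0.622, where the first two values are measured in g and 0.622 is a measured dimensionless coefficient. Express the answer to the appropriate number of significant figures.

974.086 g + 12.72 g = 986.806 g; the sum is limited to 2 decimal places (5 s.f.).
Carrying full precision, 986.806 ÷ 0.622 = 1586.50482315… g; 0.622 has 3 s.f., so the result keeps min(5, 3) = 3 s.f.
Rounded to 3 significant figures: 1.59 × 10³ g.

1.59 × 10³ g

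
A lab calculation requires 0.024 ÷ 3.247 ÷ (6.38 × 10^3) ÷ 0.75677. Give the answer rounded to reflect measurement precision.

0.024 ÷ 3.247 ÷ (6.38 × 10^3) ÷ 0.75677 = 0.00000153089134238…
Multiplication/division keeps the fewest significant figures: 0.024 → 2 s.f., 3.247 → 4 s.f., 6.38 × 10^3 → 3 s.f., 0.75677 → 5 s.f.; limit is 2.
Rounded to 2 significant figures: 1.5 × 10^-6.

1.5 × 10^-6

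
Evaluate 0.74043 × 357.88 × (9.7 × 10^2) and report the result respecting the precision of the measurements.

0.74043 × 357.88 × (9.7 × 10^2) = 257035.535748
Multiplication/division keeps the fewest significant figures: 0.74043 → 5 s.f., 357.88 → 5 s.f., 9.7 × 10^2 → 2 s.f.; limit is 2.
Rounded to 2 significant figures: 2.6 × 10^5.

2.6 × 10^5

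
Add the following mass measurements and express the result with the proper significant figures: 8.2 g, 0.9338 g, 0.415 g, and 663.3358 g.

8.2 g + 0.9338 g + 0.415 g + 663.3358 g = 672.8846 g.
Addition/subtraction keeps the fewest decimal places: 8.2 → 1 decimal place, 0.9338 → 4 decimal places, 0.415 → 3 decimal places, 663.3358 → 4 decimal places; limit is 1.
Rounded to 1 decimal place: 672.9 g.

672.9 g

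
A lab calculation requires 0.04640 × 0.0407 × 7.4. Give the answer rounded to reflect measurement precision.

0.014

0.04640 × 0.0407 × 7.4 = 0.013974752
Multiplication/division keeps the fewest significant figures: 0.04640 → 4 s.f., 0.0407 → 3 s.f., 7.4 → 2 s.f.; limit is 2.
Rounded to 2 significant figures: 0.014.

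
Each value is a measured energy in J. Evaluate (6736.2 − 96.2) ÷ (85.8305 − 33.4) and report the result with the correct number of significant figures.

127

6736.2 − 96.2 = 6640.0, limited to 1 d.p. → 5 s.f.; 85.8305 − 33.4 = 52.4305, limited to 1 d.p. → 3 s.f.
Carrying full precision, 6640.0 ÷ 52.4305 = 126.643842801…; keep min(5, 3) = 3 s.f.
Rounded to 3 significant figures: 127.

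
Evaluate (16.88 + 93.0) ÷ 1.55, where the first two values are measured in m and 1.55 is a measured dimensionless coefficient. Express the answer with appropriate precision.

16.88 m + 93.0 m = 109.88 m; the sum is limited to 1 decimal place (4 s.f.).
Carrying full precision, 109.88 ÷ 1.55 = 70.8903225806… m; 1.55 has 3 s.f., so the result keeps min(4, 3) = 3 s.f.
Rounded to 3 significant figures: 70.9 m.

70.9 m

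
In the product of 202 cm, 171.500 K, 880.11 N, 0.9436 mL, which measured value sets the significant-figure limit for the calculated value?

202 cm

202 cm → 3 s.f.; 171.500 K → 6 s.f.; 880.11 N → 5 s.f.; 0.9436 mL → 4 s.f.
The fewest is 3 significant figures, from 202 cm.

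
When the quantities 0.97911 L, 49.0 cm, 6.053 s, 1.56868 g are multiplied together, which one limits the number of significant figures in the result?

0.97911 L → 5 s.f.; 49.0 cm → 3 s.f.; 6.053 s → 4 s.f.; 1.56868 g → 6 s.f.
The fewest is 3 significant figures, from 49.0 cm.

49.0 cm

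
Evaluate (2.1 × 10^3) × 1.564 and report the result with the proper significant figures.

3.3 × 10^3

(2.1 × 10^3) × 1.564 = 3284.4
Multiplication/division keeps the fewest significant figures: 2.1 × 10^3 → 2 s.f., 1.564 → 4 s.f.; limit is 2.
Rounded to 2 significant figures: 3.3 × 10^3.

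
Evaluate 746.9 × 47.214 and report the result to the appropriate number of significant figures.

746.9 × 47.214 = 35264.1366
Multiplication/division keeps the fewest significant figures: 746.9 → 4 s.f., 47.214 → 5 s.f.; limit is 4.
Rounded to 4 significant figures: 3.526 × 10^4.

3.526 × 10^4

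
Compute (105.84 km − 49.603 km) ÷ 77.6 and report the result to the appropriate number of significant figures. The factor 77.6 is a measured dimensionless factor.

0.725 km

105.84 km − 49.603 km = 56.237 km; the difference is limited to 2 decimal places (4 s.f.).
Carrying full precision, 56.237 ÷ 77.6 = 0.724703608247… km; 77.6 has 3 s.f., so the result keeps min(4, 3) = 3 s.f.
Rounded to 3 significant figures: 0.725 km.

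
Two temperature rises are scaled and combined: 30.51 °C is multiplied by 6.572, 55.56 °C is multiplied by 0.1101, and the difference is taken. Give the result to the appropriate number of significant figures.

194.4 °C

30.51 × 6.572 = 200.51172 → 200.5 °C (4 s.f., last digit at the 10^-1 place).
55.56 × 0.1101 = 6.117156 → 6.117 °C (4 s.f., last digit at the 10^-3 place).
Difference: 194.394564 °C; keep the coarser place, 10^-1.
Result: 194.4 °C.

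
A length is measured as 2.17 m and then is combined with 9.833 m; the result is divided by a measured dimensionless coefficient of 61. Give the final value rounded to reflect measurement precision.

2.17 m + 9.833 m = 12.003 m; the sum is limited to 2 decimal places (4 s.f.).
Carrying full precision, 12.003 ÷ 61 = 0.196770491803… m; 61 has 2 s.f., so the result keeps min(4, 2) = 2 s.f.
Rounded to 2 significant figures: 0.20 m.

0.20 m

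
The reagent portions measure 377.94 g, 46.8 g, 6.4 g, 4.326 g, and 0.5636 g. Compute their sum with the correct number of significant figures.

377.94 g + 46.8 g + 6.4 g + 4.326 g + 0.5636 g = 436.0296 g.
Addition/subtraction keeps the fewest decimal places: 377.94 → 2 decimal places, 46.8 → 1 decimal place, 6.4 → 1 decimal place, 4.326 → 3 decimal places, 0.5636 → 4 decimal places; limit is 1.
Rounded to 1 decimal place: 436.0 g.

436.0 g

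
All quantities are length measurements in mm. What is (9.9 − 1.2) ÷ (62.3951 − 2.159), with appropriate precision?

9.9 − 1.2 = 8.7, limited to 1 d.p. → 2 s.f.; 62.3951 − 2.159 = 60.2361, limited to 3 d.p. → 5 s.f.
Carrying full precision, 8.7 ÷ 60.2361 = 0.144431661412…; keep min(2, 5) = 2 s.f.
Rounded to 2 significant figures: 0.14.

0.14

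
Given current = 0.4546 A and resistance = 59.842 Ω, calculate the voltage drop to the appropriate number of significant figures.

27.20 V

voltage drop = 0.4546 A × 59.842 Ω = 27.2041732 V.
0.4546 has 4 significant figures; 59.842 has 5.
Division/multiplication keeps the fewest: 4 significant figures.
Rounded: 27.20 V.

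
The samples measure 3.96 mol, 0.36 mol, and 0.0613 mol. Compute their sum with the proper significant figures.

4.38 mol

3.96 mol + 0.36 mol + 0.0613 mol = 4.3813 mol.
Addition/subtraction keeps the fewest decimal places: 3.96 → 2 decimal places, 0.36 → 2 decimal places, 0.0613 → 4 decimal places; limit is 2.
Rounded to 2 decimal places: 4.38 mol.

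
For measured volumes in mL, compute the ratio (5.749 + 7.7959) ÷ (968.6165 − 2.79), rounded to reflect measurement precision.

5.749 + 7.7959 = 13.5449, limited to 3 d.p. → 5 s.f.; 968.6165 − 2.79 = 965.8265, limited to 2 d.p. → 5 s.f.
Carrying full precision, 13.5449 ÷ 965.8265 = 0.0140241544418…; keep min(5, 5) = 5 s.f.
Rounded to 5 significant figures: 1.4024 × 10⁻².

1.4024 × 10⁻²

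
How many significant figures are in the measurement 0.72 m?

0.72: leading zeros are not significant.

2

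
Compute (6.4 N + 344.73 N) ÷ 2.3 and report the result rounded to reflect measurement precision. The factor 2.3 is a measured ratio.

6.4 N + 344.73 N = 351.13 N; the sum is limited to 1 decimal place (4 s.f.).
Carrying full precision, 351.13 ÷ 2.3 = 152.665217391… N; 2.3 has 2 s.f., so the result keeps min(4, 2) = 2 s.f.
Rounded to 2 significant figures: 1.5 × 10² N.

1.5 × 10² N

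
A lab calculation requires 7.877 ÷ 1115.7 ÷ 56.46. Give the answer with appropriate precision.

7.877 ÷ 1115.7 ÷ 56.46 = 0.000125046787374…
Multiplication/division keeps the fewest significant figures: 7.877 → 4 s.f., 1115.7 → 5 s.f., 56.46 → 4 s.f.; limit is 4.
Rounded to 4 significant figures: 1.250 × 10⁻⁴.

1.250 × 10⁻⁴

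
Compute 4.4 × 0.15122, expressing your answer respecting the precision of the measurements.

4.4 × 0.15122 = 0.665368
Multiplication/division keeps the fewest significant figures: 4.4 → 2 s.f., 0.15122 → 5 s.f.; limit is 2.
Rounded to 2 significant figures: 0.67.

0.67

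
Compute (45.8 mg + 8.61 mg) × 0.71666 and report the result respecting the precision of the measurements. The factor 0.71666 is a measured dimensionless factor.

39.0 mg

45.8 mg + 8.61 mg = 54.41 mg; the sum is limited to 1 decimal place (3 s.f.).
Carrying full precision, 54.41 × 0.71666 = 38.9934706 mg; 0.71666 has 5 s.f., so the result keeps min(3, 5) = 3 s.f.
Rounded to 3 significant figures: 39.0 mg.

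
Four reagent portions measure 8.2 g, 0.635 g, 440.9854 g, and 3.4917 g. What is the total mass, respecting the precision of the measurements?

453.3 g

8.2 g + 0.635 g + 440.9854 g + 3.4917 g = 453.3121 g.
Addition/subtraction keeps the fewest decimal places: 8.2 → 1 decimal place, 0.635 → 3 decimal places, 440.9854 → 4 decimal places, 3.4917 → 4 decimal places; limit is 1.
Rounded to 1 decimal place: 453.3 g.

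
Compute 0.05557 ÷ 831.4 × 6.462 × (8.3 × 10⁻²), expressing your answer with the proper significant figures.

0.05557 ÷ 831.4 × 6.462 × (8.3 × 10⁻²) = 0.0000358488660332…
Multiplication/division keeps the fewest significant figures: 0.05557 → 4 s.f., 831.4 → 4 s.f., 6.462 → 4 s.f., 8.3 × 10⁻² → 2 s.f.; limit is 2.
Rounded to 2 significant figures: 3.6 × 10⁻⁵.

3.6 × 10⁻⁵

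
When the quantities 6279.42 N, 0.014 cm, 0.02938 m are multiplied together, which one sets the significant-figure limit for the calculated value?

6279.42 N → 6 s.f.; 0.014 cm → 2 s.f.; 0.02938 m → 4 s.f.
The fewest is 2 significant figures, from 0.014 cm.

0.014 cm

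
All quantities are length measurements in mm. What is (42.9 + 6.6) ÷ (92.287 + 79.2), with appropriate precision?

2.89 × 10⁻¹

42.9 + 6.6 = 49.5, limited to 1 d.p. → 3 s.f.; 92.287 + 79.2 = 171.487, limited to 1 d.p. → 4 s.f.
Carrying full precision, 49.5 ÷ 171.487 = 0.288651617907…; keep min(3, 4) = 3 s.f.
Rounded to 3 significant figures: 2.89 × 10⁻¹.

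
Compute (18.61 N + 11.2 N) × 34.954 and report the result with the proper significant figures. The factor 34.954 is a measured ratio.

18.61 N + 11.2 N = 29.81 N; the sum is limited to 1 decimal place (3 s.f.).
Carrying full precision, 29.81 × 34.954 = 1041.97874 N; 34.954 has 5 s.f., so the result keeps min(3, 5) = 3 s.f.
Rounded to 3 significant figures: 1.04 × 10^3 N.

1.04 × 10^3 N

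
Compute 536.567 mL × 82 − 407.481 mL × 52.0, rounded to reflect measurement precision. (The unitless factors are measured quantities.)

2.3 × 10⁴ mL

536.567 × 82 = 43998.494 → 4.4 × 10⁴ mL (2 s.f., last digit at the 10^3 place).
407.481 × 52.0 = 21189.012 → 2.12 × 10⁴ mL (3 s.f., last digit at the 10^2 place).
Difference: 22809.482 mL; keep the coarser place, 10^3.
Result: 2.3 × 10⁴ mL.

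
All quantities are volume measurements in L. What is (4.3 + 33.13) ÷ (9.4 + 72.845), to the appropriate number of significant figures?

4.3 + 33.13 = 37.43, limited to 1 d.p. → 3 s.f.; 9.4 + 72.845 = 82.245, limited to 1 d.p. → 3 s.f.
Carrying full precision, 37.43 ÷ 82.245 = 0.455103653718…; keep min(3, 3) = 3 s.f.
Rounded to 3 significant figures: 0.455.

0.455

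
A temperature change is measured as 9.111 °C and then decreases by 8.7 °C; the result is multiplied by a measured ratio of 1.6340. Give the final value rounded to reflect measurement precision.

9.111 °C − 8.7 °C = 0.411 °C; the difference is limited to 1 decimal place (1 s.f.).
Carrying full precision, 0.411 × 1.6340 = 0.671574 °C; 1.6340 has 5 s.f., so the result keeps min(1, 5) = 1 s.f.
Rounded to 1 significant figure: 0.7 °C.

0.7 °C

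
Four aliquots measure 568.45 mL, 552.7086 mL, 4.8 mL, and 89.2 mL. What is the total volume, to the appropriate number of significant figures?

568.45 mL + 552.7086 mL + 4.8 mL + 89.2 mL = 1215.1586 mL.
Addition/subtraction keeps the fewest decimal places: 568.45 → 2 decimal places, 552.7086 → 4 decimal places, 4.8 → 1 decimal place, 89.2 → 1 decimal place; limit is 1.
Rounded to 1 decimal place: 1215.2 mL.

1215.2 mL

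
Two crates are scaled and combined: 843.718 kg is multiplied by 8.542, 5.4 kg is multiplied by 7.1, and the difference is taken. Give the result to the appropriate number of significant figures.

7169 kg

843.718 × 8.542 = 7207.039156 → 7207 kg (4 s.f., last digit at the 10^0 place).
5.4 × 7.1 = 38.34 → 38 kg (2 s.f., last digit at the 10^0 place).
Difference: 7168.699156 kg; keep the coarser place, 10^0.
Result: 7169 kg.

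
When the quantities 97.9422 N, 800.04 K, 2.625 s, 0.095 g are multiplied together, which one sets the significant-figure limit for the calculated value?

97.9422 N → 6 s.f.; 800.04 K → 5 s.f.; 2.625 s → 4 s.f.; 0.095 g → 2 s.f.
The fewest is 2 significant figures, from 0.095 g.

0.095 g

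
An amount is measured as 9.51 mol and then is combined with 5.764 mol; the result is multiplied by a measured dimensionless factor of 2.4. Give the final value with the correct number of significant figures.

37 mol

9.51 mol + 5.764 mol = 15.274 mol; the sum is limited to 2 decimal places (4 s.f.).
Carrying full precision, 15.274 × 2.4 = 36.6576 mol; 2.4 has 2 s.f., so the result keeps min(4, 2) = 2 s.f.
Rounded to 2 significant figures: 37 mol.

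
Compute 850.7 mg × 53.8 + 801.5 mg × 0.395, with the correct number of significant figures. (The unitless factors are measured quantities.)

850.7 × 53.8 = 45767.66 → 4.58 × 10⁴ mg (3 s.f., last digit at the 10^2 place).
801.5 × 0.395 = 316.5925 → 317 mg (3 s.f., last digit at the 10^0 place).
Sum: 46084.2525 mg; keep the coarser place, 10^2.
Result: 4.61 × 10⁴ mg.

4.61 × 10⁴ mg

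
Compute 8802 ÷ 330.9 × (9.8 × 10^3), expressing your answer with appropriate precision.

2.6 × 10^5

8802 ÷ 330.9 × (9.8 × 10^3) = 260681.776972…
Multiplication/division keeps the fewest significant figures: 8802 → 4 s.f., 330.9 → 4 s.f., 9.8 × 10^3 → 2 s.f.; limit is 2.
Rounded to 2 significant figures: 2.6 × 10^5.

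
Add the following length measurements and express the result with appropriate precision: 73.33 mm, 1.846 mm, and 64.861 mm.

140.04 mm

73.33 mm + 1.846 mm + 64.861 mm = 140.037 mm.
Addition/subtraction keeps the fewest decimal places: 73.33 → 2 decimal places, 1.846 → 3 decimal places, 64.861 → 3 decimal places; limit is 2.
Rounded to 2 decimal places: 140.04 mm.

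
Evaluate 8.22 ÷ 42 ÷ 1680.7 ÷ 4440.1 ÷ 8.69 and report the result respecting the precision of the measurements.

3.0 × 10^-9

8.22 ÷ 42 ÷ 1680.7 ÷ 4440.1 ÷ 8.69 = 3.01800391776 × 10^-9…
Multiplication/division keeps the fewest significant figures: 8.22 → 3 s.f., 42 → 2 s.f., 1680.7 → 5 s.f., 4440.1 → 5 s.f., 8.69 → 3 s.f.; limit is 2.
Rounded to 2 significant figures: 3.0 × 10^-9.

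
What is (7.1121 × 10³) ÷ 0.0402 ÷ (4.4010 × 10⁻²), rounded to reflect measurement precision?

4.02 × 10⁶

(7.1121 × 10³) ÷ 0.0402 ÷ (4.4010 × 10⁻²) = 4019947.97655…
Multiplication/division keeps the fewest significant figures: 7.1121 × 10³ → 5 s.f., 0.0402 → 3 s.f., 4.4010 × 10⁻² → 5 s.f.; limit is 3.
Rounded to 3 significant figures: 4.02 × 10⁶.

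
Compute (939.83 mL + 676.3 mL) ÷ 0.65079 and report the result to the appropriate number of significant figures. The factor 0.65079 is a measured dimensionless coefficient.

939.83 mL + 676.3 mL = 1616.13 mL; the sum is limited to 1 decimal place (5 s.f.).
Carrying full precision, 1616.13 ÷ 0.65079 = 2483.33563822… mL; 0.65079 has 5 s.f., so the result keeps min(5, 5) = 5 s.f.
Rounded to 5 significant figures: 2483.3 mL.

2483.3 mL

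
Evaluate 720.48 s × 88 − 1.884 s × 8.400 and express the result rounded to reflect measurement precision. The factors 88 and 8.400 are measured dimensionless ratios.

720.48 × 88 = 63402.24 → 6.3 × 10^4 s (2 s.f., last digit at the 10^3 place).
1.884 × 8.400 = 15.8256 → 15.83 s (4 s.f., last digit at the 10^-2 place).
Difference: 63386.4144 s; keep the coarser place, 10^3.
Result: 6.3 × 10^4 s.

6.3 × 10^4 s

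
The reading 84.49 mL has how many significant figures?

84.49: every digit is nonzero and significant.

4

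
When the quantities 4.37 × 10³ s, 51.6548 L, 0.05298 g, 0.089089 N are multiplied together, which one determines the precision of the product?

4.37 × 10³ s

4.37 × 10³ s → 3 s.f.; 51.6548 L → 6 s.f.; 0.05298 g → 4 s.f.; 0.089089 N → 5 s.f.
The fewest is 3 significant figures, from 4.37 × 10³ s.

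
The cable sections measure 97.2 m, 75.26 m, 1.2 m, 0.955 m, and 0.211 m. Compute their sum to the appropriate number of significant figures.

97.2 m + 75.26 m + 1.2 m + 0.955 m + 0.211 m = 174.826 m.
Addition/subtraction keeps the fewest decimal places: 97.2 → 1 decimal place, 75.26 → 2 decimal places, 1.2 → 1 decimal place, 0.955 → 3 decimal places, 0.211 → 3 decimal places; limit is 1.
Rounded to 1 decimal place: 174.8 m.

174.8 m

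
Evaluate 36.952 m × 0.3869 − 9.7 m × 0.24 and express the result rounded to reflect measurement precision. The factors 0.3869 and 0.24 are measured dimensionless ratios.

36.952 × 0.3869 = 14.2967288 → 14.30 m (4 s.f., last digit at the 10^-2 place).
9.7 × 0.24 = 2.328 → 2.3 m (2 s.f., last digit at the 10^-1 place).
Difference: 11.9687288 m; keep the coarser place, 10^-1.
Result: 12.0 m.

12.0 m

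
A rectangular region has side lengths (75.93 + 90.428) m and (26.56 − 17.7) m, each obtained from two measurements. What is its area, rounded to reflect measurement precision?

1.5 × 10^3 m²

75.93 + 90.428 = 166.358, limited to 2 d.p. → 5 s.f.; 26.56 − 17.7 = 8.86, limited to 1 d.p. → 2 s.f.
Carrying full precision, 166.358 × 8.86 = 1473.93188; keep min(5, 2) = 2 s.f.
Rounded to 2 significant figures: 1.5 × 10^3 m².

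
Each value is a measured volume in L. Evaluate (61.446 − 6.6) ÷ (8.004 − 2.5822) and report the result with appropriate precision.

10.1

61.446 − 6.6 = 54.846, limited to 1 d.p. → 3 s.f.; 8.004 − 2.5822 = 5.4218, limited to 3 d.p. → 4 s.f.
Carrying full precision, 54.846 ÷ 5.4218 = 10.1158286916…; keep min(3, 4) = 3 s.f.
Rounded to 3 significant figures: 10.1.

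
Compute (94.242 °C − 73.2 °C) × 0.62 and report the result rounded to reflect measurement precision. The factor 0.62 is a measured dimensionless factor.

94.242 °C − 73.2 °C = 21.042 °C; the difference is limited to 1 decimal place (3 s.f.).
Carrying full precision, 21.042 × 0.62 = 13.04604 °C; 0.62 has 2 s.f., so the result keeps min(3, 2) = 2 s.f.
Rounded to 2 significant figures: 13 °C.

13 °C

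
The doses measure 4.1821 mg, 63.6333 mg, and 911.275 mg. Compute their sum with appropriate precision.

979.090 mg

4.1821 mg + 63.6333 mg + 911.275 mg = 979.0904 mg.
Addition/subtraction keeps the fewest decimal places: 4.1821 → 4 decimal places, 63.6333 → 4 decimal places, 911.275 → 3 decimal places; limit is 3.
Rounded to 3 decimal places: 979.090 mg.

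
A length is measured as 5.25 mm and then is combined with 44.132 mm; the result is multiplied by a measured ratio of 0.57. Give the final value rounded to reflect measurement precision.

5.25 mm + 44.132 mm = 49.382 mm; the sum is limited to 2 decimal places (4 s.f.).
Carrying full precision, 49.382 × 0.57 = 28.14774 mm; 0.57 has 2 s.f., so the result keeps min(4, 2) = 2 s.f.
Rounded to 2 significant figures: 28 mm.

28 mm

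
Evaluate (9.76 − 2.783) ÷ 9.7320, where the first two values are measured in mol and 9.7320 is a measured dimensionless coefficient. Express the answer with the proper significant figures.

0.717 mol

9.76 mol − 2.783 mol = 6.977 mol; the difference is limited to 2 decimal places (3 s.f.).
Carrying full precision, 6.977 ÷ 9.7320 = 0.716913275791… mol; 9.7320 has 5 s.f., so the result keeps min(3, 5) = 3 s.f.
Rounded to 3 significant figures: 0.717 mol.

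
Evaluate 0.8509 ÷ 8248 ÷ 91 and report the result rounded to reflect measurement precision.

0.8509 ÷ 8248 ÷ 91 = 0.00000113367476365…
Multiplication/division keeps the fewest significant figures: 0.8509 → 4 s.f., 8248 → 4 s.f., 91 → 2 s.f.; limit is 2.
Rounded to 2 significant figures: 1.1 × 10^-6.

1.1 × 10^-6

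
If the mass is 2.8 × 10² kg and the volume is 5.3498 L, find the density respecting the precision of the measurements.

52 kg/L

density = 2.8 × 10² kg ÷ 5.3498 L = 52.338405174… kg/L.
2.8 × 10² has 2 significant figures; 5.3498 has 5.
Division/multiplication keeps the fewest: 2 significant figures.
Rounded: 52 kg/L.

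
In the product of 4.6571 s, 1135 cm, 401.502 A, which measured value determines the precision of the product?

1135 cm

4.6571 s → 5 s.f.; 1135 cm → 4 s.f.; 401.502 A → 6 s.f.
The fewest is 4 significant figures, from 1135 cm.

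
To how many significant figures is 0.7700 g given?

0.7700: leading zeros are not significant; trailing zeros after a decimal point are significant.

4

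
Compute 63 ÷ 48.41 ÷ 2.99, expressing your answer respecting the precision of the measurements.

0.44

63 ÷ 48.41 ÷ 2.99 = 0.435245488819…
Multiplication/division keeps the fewest significant figures: 63 → 2 s.f., 48.41 → 4 s.f., 2.99 → 3 s.f.; limit is 2.
Rounded to 2 significant figures: 0.44.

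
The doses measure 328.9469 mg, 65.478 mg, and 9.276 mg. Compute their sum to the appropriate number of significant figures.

4.03701 × 10² mg

328.9469 mg + 65.478 mg + 9.276 mg = 403.7009 mg.
Addition/subtraction keeps the fewest decimal places: 328.9469 → 4 decimal places, 65.478 → 3 decimal places, 9.276 → 3 decimal places; limit is 3.
Rounded to 3 decimal places: 4.03701 × 10² mg.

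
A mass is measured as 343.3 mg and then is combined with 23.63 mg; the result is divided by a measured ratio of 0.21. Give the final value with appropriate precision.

1.7 × 10^3 mg

343.3 mg + 23.63 mg = 366.93 mg; the sum is limited to 1 decimal place (4 s.f.).
Carrying full precision, 366.93 ÷ 0.21 = 1747.28571429… mg; 0.21 has 2 s.f., so the result keeps min(4, 2) = 2 s.f.
Rounded to 2 significant figures: 1.7 × 10^3 mg.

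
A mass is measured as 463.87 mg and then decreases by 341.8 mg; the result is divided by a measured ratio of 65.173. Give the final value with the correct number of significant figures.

1.873 mg

463.87 mg − 341.8 mg = 122.07 mg; the difference is limited to 1 decimal place (4 s.f.).
Carrying full precision, 122.07 ÷ 65.173 = 1.87301489881… mg; 65.173 has 5 s.f., so the result keeps min(4, 5) = 4 s.f.
Rounded to 4 significant figures: 1.873 mg.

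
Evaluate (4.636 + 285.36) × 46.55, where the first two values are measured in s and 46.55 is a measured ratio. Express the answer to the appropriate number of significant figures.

4.636 s + 285.36 s = 289.996 s; the sum is limited to 2 decimal places (5 s.f.).
Carrying full precision, 289.996 × 46.55 = 13499.3138 s; 46.55 has 4 s.f., so the result keeps min(5, 4) = 4 s.f.
Rounded to 4 significant figures: 1.350 × 10^4 s.

1.350 × 10^4 s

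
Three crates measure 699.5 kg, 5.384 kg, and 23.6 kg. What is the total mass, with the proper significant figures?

728.5 kg

699.5 kg + 5.384 kg + 23.6 kg = 728.484 kg.
Addition/subtraction keeps the fewest decimal places: 699.5 → 1 decimal place, 5.384 → 3 decimal places, 23.6 → 1 decimal place; limit is 1.
Rounded to 1 decimal place: 728.5 kg.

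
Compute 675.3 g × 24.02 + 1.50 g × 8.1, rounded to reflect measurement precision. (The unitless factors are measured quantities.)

675.3 × 24.02 = 16220.706 → 1.622 × 10⁴ g (4 s.f., last digit at the 10^1 place).
1.50 × 8.1 = 12.15 → 12 g (2 s.f., last digit at the 10^0 place).
Sum: 16232.856 g; keep the coarser place, 10^1.
Result: 1.623 × 10⁴ g.

1.623 × 10⁴ g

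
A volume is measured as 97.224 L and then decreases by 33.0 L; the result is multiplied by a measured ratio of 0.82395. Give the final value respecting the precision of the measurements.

97.224 L − 33.0 L = 64.224 L; the difference is limited to 1 decimal place (3 s.f.).
Carrying full precision, 64.224 × 0.82395 = 52.9173648 L; 0.82395 has 5 s.f., so the result keeps min(3, 5) = 3 s.f.
Rounded to 3 significant figures: 52.9 L.

52.9 L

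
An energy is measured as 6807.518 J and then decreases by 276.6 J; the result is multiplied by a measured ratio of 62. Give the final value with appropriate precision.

4.0 × 10⁵ J

6807.518 J − 276.6 J = 6530.918 J; the difference is limited to 1 decimal place (5 s.f.).
Carrying full precision, 6530.918 × 62 = 404916.916 J; 62 has 2 s.f., so the result keeps min(5, 2) = 2 s.f.
Rounded to 2 significant figures: 4.0 × 10⁵ J.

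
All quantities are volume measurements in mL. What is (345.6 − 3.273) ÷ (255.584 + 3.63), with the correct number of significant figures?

345.6 − 3.273 = 342.327, limited to 1 d.p. → 4 s.f.; 255.584 + 3.63 = 259.214, limited to 2 d.p. → 5 s.f.
Carrying full precision, 342.327 ÷ 259.214 = 1.32063468794…; keep min(4, 5) = 4 s.f.
Rounded to 4 significant figures: 1.321.

1.321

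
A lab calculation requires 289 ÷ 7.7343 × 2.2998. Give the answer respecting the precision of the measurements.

85.9

289 ÷ 7.7343 × 2.2998 = 85.9343702727…
Multiplication/division keeps the fewest significant figures: 289 → 3 s.f., 7.7343 → 5 s.f., 2.2998 → 5 s.f.; limit is 3.
Rounded to 3 significant figures: 85.9.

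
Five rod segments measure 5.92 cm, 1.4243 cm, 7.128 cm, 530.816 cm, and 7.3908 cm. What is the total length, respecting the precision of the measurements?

552.68 cm

5.92 cm + 1.4243 cm + 7.128 cm + 530.816 cm + 7.3908 cm = 552.6791 cm.
Addition/subtraction keeps the fewest decimal places: 5.92 → 2 decimal places, 1.4243 → 4 decimal places, 7.128 → 3 decimal places, 530.816 → 3 decimal places, 7.3908 → 4 decimal places; limit is 2.
Rounded to 2 decimal places: 552.68 cm.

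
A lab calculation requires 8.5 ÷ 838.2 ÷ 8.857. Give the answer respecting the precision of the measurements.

8.5 ÷ 838.2 ÷ 8.857 = 0.00114494499913…
Multiplication/division keeps the fewest significant figures: 8.5 → 2 s.f., 838.2 → 4 s.f., 8.857 → 4 s.f.; limit is 2.
Rounded to 2 significant figures: 0.0011.

0.0011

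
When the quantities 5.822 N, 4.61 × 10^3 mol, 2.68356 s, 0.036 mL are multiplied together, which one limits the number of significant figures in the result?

5.822 N → 4 s.f.; 4.61 × 10^3 mol → 3 s.f.; 2.68356 s → 6 s.f.; 0.036 mL → 2 s.f.
The fewest is 2 significant figures, from 0.036 mL.

0.036 mL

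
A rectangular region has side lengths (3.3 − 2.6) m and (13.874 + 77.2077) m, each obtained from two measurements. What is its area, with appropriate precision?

6 × 10¹ m²

3.3 − 2.6 = 0.7, limited to 1 d.p. → 1 s.f.; 13.874 + 77.2077 = 91.0817, limited to 3 d.p. → 5 s.f.
Carrying full precision, 0.7 × 91.0817 = 63.75719; keep min(1, 5) = 1 s.f.
Rounded to 1 significant figure: 6 × 10¹ m².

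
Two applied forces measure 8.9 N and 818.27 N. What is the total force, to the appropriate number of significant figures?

8.9 N + 818.27 N = 827.17 N.
Addition/subtraction keeps the fewest decimal places: 8.9 → 1 decimal place, 818.27 → 2 decimal places; limit is 1.
Rounded to 1 decimal place: 827.2 N.

827.2 N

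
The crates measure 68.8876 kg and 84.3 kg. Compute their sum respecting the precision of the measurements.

1.532 × 10² kg

68.8876 kg + 84.3 kg = 153.1876 kg.
Addition/subtraction keeps the fewest decimal places: 68.8876 → 4 decimal places, 84.3 → 1 decimal place; limit is 1.
Rounded to 1 decimal place: 1.532 × 10² kg.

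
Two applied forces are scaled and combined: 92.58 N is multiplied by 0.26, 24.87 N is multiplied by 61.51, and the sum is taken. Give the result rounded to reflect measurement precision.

92.58 × 0.26 = 24.0708 → 24 N (2 s.f., last digit at the 10^0 place).
24.87 × 61.51 = 1529.7537 → 1.530 × 10^3 N (4 s.f., last digit at the 10^0 place).
Sum: 1553.8245 N; keep the coarser place, 10^0.
Result: 1554 N.

1554 N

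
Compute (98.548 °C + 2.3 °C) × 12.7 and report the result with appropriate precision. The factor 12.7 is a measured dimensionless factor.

98.548 °C + 2.3 °C = 100.848 °C; the sum is limited to 1 decimal place (4 s.f.).
Carrying full precision, 100.848 × 12.7 = 1280.7696 °C; 12.7 has 3 s.f., so the result keeps min(4, 3) = 3 s.f.
Rounded to 3 significant figures: 1.28 × 10^3 °C.

1.28 × 10^3 °C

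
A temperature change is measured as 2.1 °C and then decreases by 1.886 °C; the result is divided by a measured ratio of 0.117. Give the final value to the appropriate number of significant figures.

2.1 °C − 1.886 °C = 0.214 °C; the difference is limited to 1 decimal place (1 s.f.).
Carrying full precision, 0.214 ÷ 0.117 = 1.82905982906… °C; 0.117 has 3 s.f., so the result keeps min(1, 3) = 1 s.f.
Rounded to 1 significant figure: 2 °C.

2 °C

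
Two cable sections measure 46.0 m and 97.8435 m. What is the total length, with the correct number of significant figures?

46.0 m + 97.8435 m = 143.8435 m.
Addition/subtraction keeps the fewest decimal places: 46.0 → 1 decimal place, 97.8435 → 4 decimal places; limit is 1.
Rounded to 1 decimal place: 143.8 m.

143.8 m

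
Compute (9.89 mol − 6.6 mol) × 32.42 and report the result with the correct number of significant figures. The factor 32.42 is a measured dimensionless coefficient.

1.1 × 10^2 mol

9.89 mol − 6.6 mol = 3.29 mol; the difference is limited to 1 decimal place (2 s.f.).
Carrying full precision, 3.29 × 32.42 = 106.6618 mol; 32.42 has 4 s.f., so the result keeps min(2, 4) = 2 s.f.
Rounded to 2 significant figures: 1.1 × 10^2 mol.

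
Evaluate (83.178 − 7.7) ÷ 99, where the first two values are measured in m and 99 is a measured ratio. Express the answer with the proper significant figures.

7.6 × 10^-1 m

83.178 m − 7.7 m = 75.478 m; the difference is limited to 1 decimal place (3 s.f.).
Carrying full precision, 75.478 ÷ 99 = 0.762404040404… m; 99 has 2 s.f., so the result keeps min(3, 2) = 2 s.f.
Rounded to 2 significant figures: 7.6 × 10^-1 m.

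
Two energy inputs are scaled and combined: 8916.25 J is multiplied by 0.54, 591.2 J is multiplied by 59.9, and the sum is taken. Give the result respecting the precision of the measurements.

8916.25 × 0.54 = 4814.775 → 4.8 × 10^3 J (2 s.f., last digit at the 10^2 place).
591.2 × 59.9 = 35412.88 → 3.54 × 10^4 J (3 s.f., last digit at the 10^2 place).
Sum: 40227.655 J; keep the coarser place, 10^2.
Result: 4.02 × 10^4 J.

4.02 × 10^4 J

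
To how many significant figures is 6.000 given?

4

6.000: trailing zeros after a decimal point are significant.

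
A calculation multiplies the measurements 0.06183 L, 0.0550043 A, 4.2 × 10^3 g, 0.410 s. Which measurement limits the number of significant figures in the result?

4.2 × 10^3 g

0.06183 L → 4 s.f.; 0.0550043 A → 6 s.f.; 4.2 × 10^3 g → 2 s.f.; 0.410 s → 3 s.f.
The fewest is 2 significant figures, from 4.2 × 10^3 g.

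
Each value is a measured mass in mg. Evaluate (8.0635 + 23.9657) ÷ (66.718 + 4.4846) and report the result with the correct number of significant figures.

0.44983

8.0635 + 23.9657 = 32.0292, limited to 4 d.p. → 6 s.f.; 66.718 + 4.4846 = 71.2026, limited to 3 d.p. → 5 s.f.
Carrying full precision, 32.0292 ÷ 71.2026 = 0.449831888161…; keep min(6, 5) = 5 s.f.
Rounded to 5 significant figures: 0.44983.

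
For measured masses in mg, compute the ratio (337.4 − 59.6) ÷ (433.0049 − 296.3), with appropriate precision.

2.032

337.4 − 59.6 = 277.8, limited to 1 d.p. → 4 s.f.; 433.0049 − 296.3 = 136.7049, limited to 1 d.p. → 4 s.f.
Carrying full precision, 277.8 ÷ 136.7049 = 2.03211443043…; keep min(4, 4) = 4 s.f.
Rounded to 4 significant figures: 2.032.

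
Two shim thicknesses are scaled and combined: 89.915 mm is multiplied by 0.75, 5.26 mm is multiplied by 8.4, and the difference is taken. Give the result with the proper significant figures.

89.915 × 0.75 = 67.43625 → 67 mm (2 s.f., last digit at the 10^0 place).
5.26 × 8.4 = 44.184 → 44 mm (2 s.f., last digit at the 10^0 place).
Difference: 23.25225 mm; keep the coarser place, 10^0.
Result: 23 mm.

23 mm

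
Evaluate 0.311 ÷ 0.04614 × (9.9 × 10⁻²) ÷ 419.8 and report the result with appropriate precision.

0.0016

0.311 ÷ 0.04614 × (9.9 × 10⁻²) ÷ 419.8 = 0.00158955499894…
Multiplication/division keeps the fewest significant figures: 0.311 → 3 s.f., 0.04614 → 4 s.f., 9.9 × 10⁻² → 2 s.f., 419.8 → 4 s.f.; limit is 2.
Rounded to 2 significant figures: 0.0016.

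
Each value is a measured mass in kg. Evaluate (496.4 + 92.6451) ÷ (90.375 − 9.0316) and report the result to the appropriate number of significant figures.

496.4 + 92.6451 = 589.0451, limited to 1 d.p. → 4 s.f.; 90.375 − 9.0316 = 81.3434, limited to 3 d.p. → 5 s.f.
Carrying full precision, 589.0451 ÷ 81.3434 = 7.24146150763…; keep min(4, 5) = 4 s.f.
Rounded to 4 significant figures: 7.241.

7.241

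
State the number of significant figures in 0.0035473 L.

0.0035473: leading zeros are not significant.

5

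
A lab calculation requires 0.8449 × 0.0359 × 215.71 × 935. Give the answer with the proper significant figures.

6.12 × 10^3

0.8449 × 0.0359 × 215.71 × 935 = 6117.6080462…
Multiplication/division keeps the fewest significant figures: 0.8449 → 4 s.f., 0.0359 → 3 s.f., 215.71 → 5 s.f., 935 → 3 s.f.; limit is 3.
Rounded to 3 significant figures: 6.12 × 10^3.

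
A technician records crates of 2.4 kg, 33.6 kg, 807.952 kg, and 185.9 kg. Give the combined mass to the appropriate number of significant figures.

1029.9 kg

2.4 kg + 33.6 kg + 807.952 kg + 185.9 kg = 1029.852 kg.
Addition/subtraction keeps the fewest decimal places: 2.4 → 1 decimal place, 33.6 → 1 decimal place, 807.952 → 3 decimal places, 185.9 → 1 decimal place; limit is 1.
Rounded to 1 decimal place: 1029.9 kg.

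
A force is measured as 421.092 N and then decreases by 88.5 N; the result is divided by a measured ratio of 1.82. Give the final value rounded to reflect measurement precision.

183 N

421.092 N − 88.5 N = 332.592 N; the difference is limited to 1 decimal place (4 s.f.).
Carrying full precision, 332.592 ÷ 1.82 = 182.742857143… N; 1.82 has 3 s.f., so the result keeps min(4, 3) = 3 s.f.
Rounded to 3 significant figures: 183 N.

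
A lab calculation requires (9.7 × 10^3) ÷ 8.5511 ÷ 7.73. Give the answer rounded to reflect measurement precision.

(9.7 × 10^3) ÷ 8.5511 ÷ 7.73 = 146.747345836…
Multiplication/division keeps the fewest significant figures: 9.7 × 10^3 → 2 s.f., 8.5511 → 5 s.f., 7.73 → 3 s.f.; limit is 2.
Rounded to 2 significant figures: 1.5 × 10^2.

1.5 × 10^2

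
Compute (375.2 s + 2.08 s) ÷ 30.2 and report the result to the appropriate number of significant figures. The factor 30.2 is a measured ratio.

375.2 s + 2.08 s = 377.28 s; the sum is limited to 1 decimal place (4 s.f.).
Carrying full precision, 377.28 ÷ 30.2 = 12.4927152318… s; 30.2 has 3 s.f., so the result keeps min(4, 3) = 3 s.f.
Rounded to 3 significant figures: 12.5 s.

12.5 s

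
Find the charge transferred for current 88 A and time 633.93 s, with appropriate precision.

charge transferred = 88 A × 633.93 s = 55785.84 C.
88 has 2 significant figures; 633.93 has 5.
Division/multiplication keeps the fewest: 2 significant figures.
Rounded: 5.6 × 10^4 C.

5.6 × 10^4 C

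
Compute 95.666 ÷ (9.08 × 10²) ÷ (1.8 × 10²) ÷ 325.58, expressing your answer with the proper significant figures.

95.666 ÷ (9.08 × 10²) ÷ (1.8 × 10²) ÷ 325.58 = 0.00000179780069136…
Multiplication/division keeps the fewest significant figures: 95.666 → 5 s.f., 9.08 × 10² → 3 s.f., 1.8 × 10² → 2 s.f., 325.58 → 5 s.f.; limit is 2.
Rounded to 2 significant figures: 1.8 × 10⁻⁶.

1.8 × 10⁻⁶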